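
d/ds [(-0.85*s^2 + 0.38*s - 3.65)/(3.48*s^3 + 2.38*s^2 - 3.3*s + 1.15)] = (2.958*s^4 - 2.6448*s^3 + 40.0066*s^2 + 15.419*s - 11.608)/(12.1104*s^6 + 16.5648*s^5 - 17.3036*s^4 - 7.704*s^3 + 16.364*s^2 - 7.59*s + 1.3225)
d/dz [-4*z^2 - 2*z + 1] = -8*z - 2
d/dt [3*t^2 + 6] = 6*t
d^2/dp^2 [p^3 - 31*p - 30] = 6*p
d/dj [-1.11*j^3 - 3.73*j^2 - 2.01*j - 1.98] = -3.33*j^2 - 7.46*j - 2.01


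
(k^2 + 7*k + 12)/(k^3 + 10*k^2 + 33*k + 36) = 1/(k + 3)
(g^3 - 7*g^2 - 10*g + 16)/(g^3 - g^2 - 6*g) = (g^2 - 9*g + 8)/(g*(g - 3))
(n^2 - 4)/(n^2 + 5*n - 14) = (n + 2)/(n + 7)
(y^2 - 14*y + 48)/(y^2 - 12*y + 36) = (y - 8)/(y - 6)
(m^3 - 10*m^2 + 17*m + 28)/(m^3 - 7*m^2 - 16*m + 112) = (m + 1)/(m + 4)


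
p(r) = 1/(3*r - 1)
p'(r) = -3/(3*r - 1)^2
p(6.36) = 0.06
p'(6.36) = -0.01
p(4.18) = 0.09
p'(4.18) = -0.02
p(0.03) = -1.10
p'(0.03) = -3.62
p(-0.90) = -0.27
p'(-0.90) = -0.22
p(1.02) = 0.49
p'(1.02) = -0.71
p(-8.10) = -0.04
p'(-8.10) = -0.00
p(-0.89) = -0.27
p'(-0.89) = -0.22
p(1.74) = 0.24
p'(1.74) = -0.17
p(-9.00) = -0.04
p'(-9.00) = 0.00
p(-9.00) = -0.04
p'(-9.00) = 0.00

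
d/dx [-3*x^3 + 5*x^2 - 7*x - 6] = -9*x^2 + 10*x - 7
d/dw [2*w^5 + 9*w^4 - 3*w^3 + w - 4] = 10*w^4 + 36*w^3 - 9*w^2 + 1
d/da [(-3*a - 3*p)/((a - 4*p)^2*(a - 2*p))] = 3*(-(a - 4*p)*(a - 2*p) + (a - 4*p)*(a + p) + 2*(a - 2*p)*(a + p))/((a - 4*p)^3*(a - 2*p)^2)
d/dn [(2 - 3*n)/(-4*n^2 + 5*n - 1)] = (-12*n^2 + 16*n - 7)/(16*n^4 - 40*n^3 + 33*n^2 - 10*n + 1)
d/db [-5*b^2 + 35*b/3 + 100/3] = 35/3 - 10*b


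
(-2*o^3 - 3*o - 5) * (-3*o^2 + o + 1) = 6*o^5 - 2*o^4 + 7*o^3 + 12*o^2 - 8*o - 5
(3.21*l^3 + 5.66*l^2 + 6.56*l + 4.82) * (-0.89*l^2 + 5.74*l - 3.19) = -2.8569*l^5 + 13.388*l^4 + 16.4101*l^3 + 15.3092*l^2 + 6.7404*l - 15.3758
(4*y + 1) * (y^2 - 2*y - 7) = 4*y^3 - 7*y^2 - 30*y - 7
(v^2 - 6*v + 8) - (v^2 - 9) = 17 - 6*v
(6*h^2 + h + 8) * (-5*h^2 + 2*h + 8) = -30*h^4 + 7*h^3 + 10*h^2 + 24*h + 64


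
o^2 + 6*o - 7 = (o - 1)*(o + 7)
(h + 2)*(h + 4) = h^2 + 6*h + 8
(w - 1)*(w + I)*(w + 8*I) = w^3 - w^2 + 9*I*w^2 - 8*w - 9*I*w + 8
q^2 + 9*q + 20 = (q + 4)*(q + 5)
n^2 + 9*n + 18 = (n + 3)*(n + 6)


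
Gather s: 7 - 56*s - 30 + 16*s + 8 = -40*s - 15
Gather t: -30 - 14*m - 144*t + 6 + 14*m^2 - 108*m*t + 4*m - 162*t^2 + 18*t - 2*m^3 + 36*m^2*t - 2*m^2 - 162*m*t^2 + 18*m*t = -2*m^3 + 12*m^2 - 10*m + t^2*(-162*m - 162) + t*(36*m^2 - 90*m - 126) - 24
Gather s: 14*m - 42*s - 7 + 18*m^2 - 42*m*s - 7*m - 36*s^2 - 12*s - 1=18*m^2 + 7*m - 36*s^2 + s*(-42*m - 54) - 8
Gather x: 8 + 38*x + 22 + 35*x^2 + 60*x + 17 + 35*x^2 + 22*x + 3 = 70*x^2 + 120*x + 50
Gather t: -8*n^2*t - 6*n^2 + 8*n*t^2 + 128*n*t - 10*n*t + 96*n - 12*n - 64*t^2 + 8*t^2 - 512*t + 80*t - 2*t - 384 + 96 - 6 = -6*n^2 + 84*n + t^2*(8*n - 56) + t*(-8*n^2 + 118*n - 434) - 294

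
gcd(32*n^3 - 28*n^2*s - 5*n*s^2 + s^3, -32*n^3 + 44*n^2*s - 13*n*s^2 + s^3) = 8*n^2 - 9*n*s + s^2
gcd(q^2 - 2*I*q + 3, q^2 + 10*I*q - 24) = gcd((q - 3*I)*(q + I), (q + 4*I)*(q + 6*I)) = 1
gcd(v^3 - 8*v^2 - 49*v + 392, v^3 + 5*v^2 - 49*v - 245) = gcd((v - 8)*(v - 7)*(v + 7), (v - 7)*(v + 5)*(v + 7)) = v^2 - 49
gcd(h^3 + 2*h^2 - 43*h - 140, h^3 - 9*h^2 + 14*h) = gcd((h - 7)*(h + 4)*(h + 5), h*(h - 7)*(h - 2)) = h - 7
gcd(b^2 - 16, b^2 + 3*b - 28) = b - 4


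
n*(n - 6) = n^2 - 6*n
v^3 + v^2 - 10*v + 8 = (v - 2)*(v - 1)*(v + 4)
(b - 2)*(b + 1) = b^2 - b - 2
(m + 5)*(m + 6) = m^2 + 11*m + 30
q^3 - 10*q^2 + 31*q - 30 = (q - 5)*(q - 3)*(q - 2)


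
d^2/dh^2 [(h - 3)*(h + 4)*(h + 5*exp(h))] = 5*h^2*exp(h) + 25*h*exp(h) + 6*h - 40*exp(h) + 2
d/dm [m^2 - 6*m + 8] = 2*m - 6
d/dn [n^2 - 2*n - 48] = 2*n - 2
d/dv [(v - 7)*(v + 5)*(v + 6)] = 3*v^2 + 8*v - 47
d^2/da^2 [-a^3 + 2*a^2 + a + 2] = 4 - 6*a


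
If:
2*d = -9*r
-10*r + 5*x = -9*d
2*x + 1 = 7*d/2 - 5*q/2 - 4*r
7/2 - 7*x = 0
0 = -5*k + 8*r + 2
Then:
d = -45/202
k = 242/505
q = -1203/1010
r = 5/101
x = 1/2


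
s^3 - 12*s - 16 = (s - 4)*(s + 2)^2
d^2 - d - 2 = (d - 2)*(d + 1)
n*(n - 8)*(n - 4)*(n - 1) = n^4 - 13*n^3 + 44*n^2 - 32*n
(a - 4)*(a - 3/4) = a^2 - 19*a/4 + 3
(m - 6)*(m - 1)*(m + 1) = m^3 - 6*m^2 - m + 6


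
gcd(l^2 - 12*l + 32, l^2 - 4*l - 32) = l - 8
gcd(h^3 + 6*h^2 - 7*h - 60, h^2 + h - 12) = h^2 + h - 12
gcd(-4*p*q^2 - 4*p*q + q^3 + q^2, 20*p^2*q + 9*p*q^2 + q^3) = q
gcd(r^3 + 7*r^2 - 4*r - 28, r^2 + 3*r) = 1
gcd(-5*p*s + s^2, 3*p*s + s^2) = s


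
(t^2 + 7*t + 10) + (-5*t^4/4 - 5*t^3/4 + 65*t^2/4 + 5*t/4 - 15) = -5*t^4/4 - 5*t^3/4 + 69*t^2/4 + 33*t/4 - 5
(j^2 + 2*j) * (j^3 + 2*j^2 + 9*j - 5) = j^5 + 4*j^4 + 13*j^3 + 13*j^2 - 10*j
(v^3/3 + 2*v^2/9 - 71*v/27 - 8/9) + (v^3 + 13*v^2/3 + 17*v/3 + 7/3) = 4*v^3/3 + 41*v^2/9 + 82*v/27 + 13/9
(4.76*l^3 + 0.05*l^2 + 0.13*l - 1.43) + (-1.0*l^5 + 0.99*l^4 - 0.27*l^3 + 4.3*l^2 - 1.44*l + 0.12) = -1.0*l^5 + 0.99*l^4 + 4.49*l^3 + 4.35*l^2 - 1.31*l - 1.31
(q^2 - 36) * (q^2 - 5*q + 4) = q^4 - 5*q^3 - 32*q^2 + 180*q - 144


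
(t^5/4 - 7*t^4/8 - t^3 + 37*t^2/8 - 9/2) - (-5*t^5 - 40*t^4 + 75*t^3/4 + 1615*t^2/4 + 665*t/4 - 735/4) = 21*t^5/4 + 313*t^4/8 - 79*t^3/4 - 3193*t^2/8 - 665*t/4 + 717/4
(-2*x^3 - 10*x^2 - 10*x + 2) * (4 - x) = 2*x^4 + 2*x^3 - 30*x^2 - 42*x + 8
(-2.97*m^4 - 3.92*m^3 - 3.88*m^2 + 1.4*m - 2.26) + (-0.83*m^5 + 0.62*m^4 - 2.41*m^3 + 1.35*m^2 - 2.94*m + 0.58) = -0.83*m^5 - 2.35*m^4 - 6.33*m^3 - 2.53*m^2 - 1.54*m - 1.68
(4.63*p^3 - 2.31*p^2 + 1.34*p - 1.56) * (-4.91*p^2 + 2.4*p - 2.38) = -22.7333*p^5 + 22.4541*p^4 - 23.1428*p^3 + 16.3734*p^2 - 6.9332*p + 3.7128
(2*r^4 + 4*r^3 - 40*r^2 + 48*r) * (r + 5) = 2*r^5 + 14*r^4 - 20*r^3 - 152*r^2 + 240*r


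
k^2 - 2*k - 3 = (k - 3)*(k + 1)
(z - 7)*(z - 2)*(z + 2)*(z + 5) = z^4 - 2*z^3 - 39*z^2 + 8*z + 140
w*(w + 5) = w^2 + 5*w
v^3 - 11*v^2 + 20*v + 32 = (v - 8)*(v - 4)*(v + 1)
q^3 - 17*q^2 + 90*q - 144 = (q - 8)*(q - 6)*(q - 3)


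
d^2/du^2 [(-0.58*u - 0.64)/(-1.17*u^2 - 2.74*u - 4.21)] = ((0.58*u + 0.64)*(2.34*u + 2.74)*(4.68*u + 5.48) - (4.0716*u + 4.676)*(1.17*u^2 + 2.74*u + 4.21))/(1.17*u^2 + 2.74*u + 4.21)^3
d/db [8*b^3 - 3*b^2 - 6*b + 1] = 24*b^2 - 6*b - 6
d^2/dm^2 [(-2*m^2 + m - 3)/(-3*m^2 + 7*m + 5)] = 2*(33*m^3 + 171*m^2 - 234*m + 277)/(27*m^6 - 189*m^5 + 306*m^4 + 287*m^3 - 510*m^2 - 525*m - 125)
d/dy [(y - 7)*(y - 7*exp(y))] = y - (y - 7)*(7*exp(y) - 1) - 7*exp(y)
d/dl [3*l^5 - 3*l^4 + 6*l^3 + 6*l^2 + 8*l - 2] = 15*l^4 - 12*l^3 + 18*l^2 + 12*l + 8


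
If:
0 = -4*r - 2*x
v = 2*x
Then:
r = -x/2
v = 2*x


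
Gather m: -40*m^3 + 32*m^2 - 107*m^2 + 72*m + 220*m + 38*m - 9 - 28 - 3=-40*m^3 - 75*m^2 + 330*m - 40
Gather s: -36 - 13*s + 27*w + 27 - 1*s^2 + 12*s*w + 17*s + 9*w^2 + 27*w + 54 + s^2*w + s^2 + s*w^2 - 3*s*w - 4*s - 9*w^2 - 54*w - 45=s^2*w + s*(w^2 + 9*w)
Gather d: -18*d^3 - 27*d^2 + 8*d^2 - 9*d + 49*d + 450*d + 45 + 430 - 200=-18*d^3 - 19*d^2 + 490*d + 275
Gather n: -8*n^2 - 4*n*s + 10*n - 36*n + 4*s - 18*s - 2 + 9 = -8*n^2 + n*(-4*s - 26) - 14*s + 7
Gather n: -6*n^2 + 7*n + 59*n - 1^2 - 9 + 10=-6*n^2 + 66*n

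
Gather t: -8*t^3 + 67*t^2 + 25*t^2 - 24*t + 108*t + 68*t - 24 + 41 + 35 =-8*t^3 + 92*t^2 + 152*t + 52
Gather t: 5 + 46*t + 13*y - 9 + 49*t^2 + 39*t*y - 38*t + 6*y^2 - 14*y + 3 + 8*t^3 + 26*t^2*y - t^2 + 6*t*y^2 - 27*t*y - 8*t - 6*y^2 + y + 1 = 8*t^3 + t^2*(26*y + 48) + t*(6*y^2 + 12*y)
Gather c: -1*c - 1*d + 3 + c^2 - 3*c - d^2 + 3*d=c^2 - 4*c - d^2 + 2*d + 3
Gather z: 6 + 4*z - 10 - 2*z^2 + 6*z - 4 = -2*z^2 + 10*z - 8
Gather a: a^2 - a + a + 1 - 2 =a^2 - 1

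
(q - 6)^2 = q^2 - 12*q + 36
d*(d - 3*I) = d^2 - 3*I*d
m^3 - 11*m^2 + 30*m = m*(m - 6)*(m - 5)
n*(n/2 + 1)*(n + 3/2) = n^3/2 + 7*n^2/4 + 3*n/2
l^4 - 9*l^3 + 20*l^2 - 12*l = l*(l - 6)*(l - 2)*(l - 1)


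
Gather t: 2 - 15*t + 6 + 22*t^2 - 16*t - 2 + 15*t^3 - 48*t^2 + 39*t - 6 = 15*t^3 - 26*t^2 + 8*t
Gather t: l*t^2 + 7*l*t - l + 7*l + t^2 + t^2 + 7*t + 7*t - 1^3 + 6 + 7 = 6*l + t^2*(l + 2) + t*(7*l + 14) + 12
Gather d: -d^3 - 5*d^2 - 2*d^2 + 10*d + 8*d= -d^3 - 7*d^2 + 18*d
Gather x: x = x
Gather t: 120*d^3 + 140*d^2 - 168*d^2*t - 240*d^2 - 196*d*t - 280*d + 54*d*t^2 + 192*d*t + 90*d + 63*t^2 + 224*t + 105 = 120*d^3 - 100*d^2 - 190*d + t^2*(54*d + 63) + t*(-168*d^2 - 4*d + 224) + 105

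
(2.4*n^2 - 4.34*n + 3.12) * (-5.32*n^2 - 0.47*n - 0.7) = -12.768*n^4 + 21.9608*n^3 - 16.2386*n^2 + 1.5716*n - 2.184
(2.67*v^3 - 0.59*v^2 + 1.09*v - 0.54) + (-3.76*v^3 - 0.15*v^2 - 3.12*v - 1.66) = -1.09*v^3 - 0.74*v^2 - 2.03*v - 2.2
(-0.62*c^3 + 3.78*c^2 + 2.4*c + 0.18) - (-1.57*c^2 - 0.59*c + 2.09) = -0.62*c^3 + 5.35*c^2 + 2.99*c - 1.91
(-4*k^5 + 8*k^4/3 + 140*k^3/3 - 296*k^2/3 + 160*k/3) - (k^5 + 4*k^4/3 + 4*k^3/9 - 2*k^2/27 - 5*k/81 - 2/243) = -5*k^5 + 4*k^4/3 + 416*k^3/9 - 2662*k^2/27 + 4325*k/81 + 2/243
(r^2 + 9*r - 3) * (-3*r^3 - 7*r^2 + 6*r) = -3*r^5 - 34*r^4 - 48*r^3 + 75*r^2 - 18*r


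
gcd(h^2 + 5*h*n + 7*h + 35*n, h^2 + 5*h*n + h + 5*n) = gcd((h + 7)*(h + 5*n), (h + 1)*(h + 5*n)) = h + 5*n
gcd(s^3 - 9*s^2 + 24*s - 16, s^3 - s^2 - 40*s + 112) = s^2 - 8*s + 16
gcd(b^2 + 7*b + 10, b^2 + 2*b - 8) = 1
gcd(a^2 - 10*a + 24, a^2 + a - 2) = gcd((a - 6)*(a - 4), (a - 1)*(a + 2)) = 1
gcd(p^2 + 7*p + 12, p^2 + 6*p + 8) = p + 4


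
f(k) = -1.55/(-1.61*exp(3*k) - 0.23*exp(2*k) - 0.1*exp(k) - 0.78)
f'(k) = -1.55*(4.83*exp(3*k) + 0.46*exp(2*k) + 0.1*exp(k))/(-1.61*exp(3*k) - 0.23*exp(2*k) - 0.1*exp(k) - 0.78)^2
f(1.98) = 0.00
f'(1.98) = -0.01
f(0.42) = 0.22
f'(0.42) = -0.55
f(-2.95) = 1.97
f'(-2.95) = -0.02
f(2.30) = 0.00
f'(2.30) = -0.00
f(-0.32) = 0.97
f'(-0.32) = -1.33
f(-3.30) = 1.98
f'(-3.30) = -0.01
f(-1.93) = 1.93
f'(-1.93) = -0.09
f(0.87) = 0.06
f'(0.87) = -0.18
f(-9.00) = 1.99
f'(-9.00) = 0.00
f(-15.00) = 1.99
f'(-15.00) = 0.00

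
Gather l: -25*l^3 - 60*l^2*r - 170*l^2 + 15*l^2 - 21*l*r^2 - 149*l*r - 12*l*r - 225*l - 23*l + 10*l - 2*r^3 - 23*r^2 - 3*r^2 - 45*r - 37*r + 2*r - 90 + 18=-25*l^3 + l^2*(-60*r - 155) + l*(-21*r^2 - 161*r - 238) - 2*r^3 - 26*r^2 - 80*r - 72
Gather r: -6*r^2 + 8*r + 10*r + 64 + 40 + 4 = -6*r^2 + 18*r + 108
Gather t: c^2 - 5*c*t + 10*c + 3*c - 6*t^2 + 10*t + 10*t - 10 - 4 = c^2 + 13*c - 6*t^2 + t*(20 - 5*c) - 14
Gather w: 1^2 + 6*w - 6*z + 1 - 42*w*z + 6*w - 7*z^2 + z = w*(12 - 42*z) - 7*z^2 - 5*z + 2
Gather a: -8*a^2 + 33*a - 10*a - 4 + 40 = -8*a^2 + 23*a + 36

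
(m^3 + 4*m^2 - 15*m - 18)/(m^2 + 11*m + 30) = (m^2 - 2*m - 3)/(m + 5)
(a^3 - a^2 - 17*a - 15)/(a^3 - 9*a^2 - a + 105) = (a + 1)/(a - 7)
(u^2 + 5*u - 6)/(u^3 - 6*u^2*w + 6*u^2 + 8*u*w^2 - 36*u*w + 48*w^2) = (u - 1)/(u^2 - 6*u*w + 8*w^2)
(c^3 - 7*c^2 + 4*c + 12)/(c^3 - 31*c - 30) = (c - 2)/(c + 5)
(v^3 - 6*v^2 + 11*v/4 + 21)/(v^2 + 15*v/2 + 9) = (v^2 - 15*v/2 + 14)/(v + 6)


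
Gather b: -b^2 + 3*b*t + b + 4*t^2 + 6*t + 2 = -b^2 + b*(3*t + 1) + 4*t^2 + 6*t + 2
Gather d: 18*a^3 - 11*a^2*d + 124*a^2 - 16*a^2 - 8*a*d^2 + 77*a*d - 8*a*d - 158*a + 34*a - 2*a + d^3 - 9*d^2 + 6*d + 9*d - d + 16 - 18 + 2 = 18*a^3 + 108*a^2 - 126*a + d^3 + d^2*(-8*a - 9) + d*(-11*a^2 + 69*a + 14)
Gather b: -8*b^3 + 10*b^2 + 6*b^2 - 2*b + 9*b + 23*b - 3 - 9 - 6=-8*b^3 + 16*b^2 + 30*b - 18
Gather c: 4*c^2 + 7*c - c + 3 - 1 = 4*c^2 + 6*c + 2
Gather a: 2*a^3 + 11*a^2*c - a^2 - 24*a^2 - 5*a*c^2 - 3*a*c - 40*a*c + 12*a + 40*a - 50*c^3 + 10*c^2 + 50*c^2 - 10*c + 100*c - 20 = 2*a^3 + a^2*(11*c - 25) + a*(-5*c^2 - 43*c + 52) - 50*c^3 + 60*c^2 + 90*c - 20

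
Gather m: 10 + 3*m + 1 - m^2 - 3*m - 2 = 9 - m^2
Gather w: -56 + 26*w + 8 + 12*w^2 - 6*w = 12*w^2 + 20*w - 48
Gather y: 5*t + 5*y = 5*t + 5*y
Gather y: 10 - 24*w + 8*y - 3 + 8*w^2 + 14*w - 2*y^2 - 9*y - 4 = 8*w^2 - 10*w - 2*y^2 - y + 3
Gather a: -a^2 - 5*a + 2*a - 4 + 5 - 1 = -a^2 - 3*a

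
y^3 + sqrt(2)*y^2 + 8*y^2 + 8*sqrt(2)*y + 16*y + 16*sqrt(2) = (y + 4)^2*(y + sqrt(2))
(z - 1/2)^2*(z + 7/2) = z^3 + 5*z^2/2 - 13*z/4 + 7/8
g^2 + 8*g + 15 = (g + 3)*(g + 5)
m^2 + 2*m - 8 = (m - 2)*(m + 4)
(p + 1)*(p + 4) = p^2 + 5*p + 4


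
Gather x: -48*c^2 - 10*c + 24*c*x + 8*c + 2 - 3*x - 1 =-48*c^2 - 2*c + x*(24*c - 3) + 1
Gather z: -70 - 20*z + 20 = -20*z - 50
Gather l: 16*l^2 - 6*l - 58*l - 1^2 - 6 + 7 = 16*l^2 - 64*l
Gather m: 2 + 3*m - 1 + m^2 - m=m^2 + 2*m + 1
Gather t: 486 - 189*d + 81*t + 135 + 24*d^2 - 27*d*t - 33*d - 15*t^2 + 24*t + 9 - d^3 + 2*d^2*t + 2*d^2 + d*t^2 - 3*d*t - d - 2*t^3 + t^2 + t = -d^3 + 26*d^2 - 223*d - 2*t^3 + t^2*(d - 14) + t*(2*d^2 - 30*d + 106) + 630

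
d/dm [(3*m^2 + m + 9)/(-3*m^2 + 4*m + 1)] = 5*(3*m^2 + 12*m - 7)/(9*m^4 - 24*m^3 + 10*m^2 + 8*m + 1)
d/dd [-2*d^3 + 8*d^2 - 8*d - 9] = -6*d^2 + 16*d - 8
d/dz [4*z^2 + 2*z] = 8*z + 2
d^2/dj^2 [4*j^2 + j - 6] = 8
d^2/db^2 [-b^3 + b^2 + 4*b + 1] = 2 - 6*b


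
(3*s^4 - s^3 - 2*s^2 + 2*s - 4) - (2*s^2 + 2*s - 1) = 3*s^4 - s^3 - 4*s^2 - 3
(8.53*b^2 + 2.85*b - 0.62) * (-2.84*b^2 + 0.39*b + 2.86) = -24.2252*b^4 - 4.7673*b^3 + 27.2681*b^2 + 7.9092*b - 1.7732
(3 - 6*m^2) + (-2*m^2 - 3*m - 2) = -8*m^2 - 3*m + 1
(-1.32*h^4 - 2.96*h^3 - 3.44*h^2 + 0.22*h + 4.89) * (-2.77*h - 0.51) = 3.6564*h^5 + 8.8724*h^4 + 11.0384*h^3 + 1.145*h^2 - 13.6575*h - 2.4939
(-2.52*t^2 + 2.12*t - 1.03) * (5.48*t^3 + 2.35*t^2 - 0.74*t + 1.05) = -13.8096*t^5 + 5.6956*t^4 + 1.2024*t^3 - 6.6353*t^2 + 2.9882*t - 1.0815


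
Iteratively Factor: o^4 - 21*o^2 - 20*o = (o + 4)*(o^3 - 4*o^2 - 5*o) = o*(o + 4)*(o^2 - 4*o - 5) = o*(o - 5)*(o + 4)*(o + 1)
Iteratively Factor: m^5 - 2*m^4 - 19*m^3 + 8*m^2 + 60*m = (m + 2)*(m^4 - 4*m^3 - 11*m^2 + 30*m) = (m - 5)*(m + 2)*(m^3 + m^2 - 6*m) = (m - 5)*(m + 2)*(m + 3)*(m^2 - 2*m) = m*(m - 5)*(m + 2)*(m + 3)*(m - 2)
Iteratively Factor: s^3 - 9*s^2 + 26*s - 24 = (s - 3)*(s^2 - 6*s + 8) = (s - 3)*(s - 2)*(s - 4)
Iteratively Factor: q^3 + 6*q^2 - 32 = (q + 4)*(q^2 + 2*q - 8) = (q - 2)*(q + 4)*(q + 4)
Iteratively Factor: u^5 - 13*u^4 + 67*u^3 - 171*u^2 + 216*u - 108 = (u - 3)*(u^4 - 10*u^3 + 37*u^2 - 60*u + 36) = (u - 3)*(u - 2)*(u^3 - 8*u^2 + 21*u - 18) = (u - 3)^2*(u - 2)*(u^2 - 5*u + 6) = (u - 3)^3*(u - 2)*(u - 2)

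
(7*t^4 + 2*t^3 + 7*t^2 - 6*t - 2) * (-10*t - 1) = -70*t^5 - 27*t^4 - 72*t^3 + 53*t^2 + 26*t + 2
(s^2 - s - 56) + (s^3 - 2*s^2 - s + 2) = s^3 - s^2 - 2*s - 54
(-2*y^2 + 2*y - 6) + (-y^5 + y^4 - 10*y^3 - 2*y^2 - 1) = -y^5 + y^4 - 10*y^3 - 4*y^2 + 2*y - 7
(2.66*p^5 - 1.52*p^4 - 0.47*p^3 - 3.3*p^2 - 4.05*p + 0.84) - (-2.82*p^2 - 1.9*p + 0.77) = 2.66*p^5 - 1.52*p^4 - 0.47*p^3 - 0.48*p^2 - 2.15*p + 0.07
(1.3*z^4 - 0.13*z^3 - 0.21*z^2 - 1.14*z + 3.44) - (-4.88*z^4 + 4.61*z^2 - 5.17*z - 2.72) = 6.18*z^4 - 0.13*z^3 - 4.82*z^2 + 4.03*z + 6.16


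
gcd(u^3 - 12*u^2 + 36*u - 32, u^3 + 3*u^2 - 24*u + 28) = u^2 - 4*u + 4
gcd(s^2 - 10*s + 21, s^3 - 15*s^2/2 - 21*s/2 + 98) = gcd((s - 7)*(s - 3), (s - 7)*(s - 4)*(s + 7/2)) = s - 7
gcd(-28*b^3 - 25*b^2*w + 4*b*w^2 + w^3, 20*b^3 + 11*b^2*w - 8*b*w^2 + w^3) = -4*b^2 - 3*b*w + w^2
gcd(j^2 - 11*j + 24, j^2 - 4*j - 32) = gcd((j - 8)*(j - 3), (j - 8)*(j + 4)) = j - 8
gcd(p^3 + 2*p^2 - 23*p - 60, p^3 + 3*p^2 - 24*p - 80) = p^2 - p - 20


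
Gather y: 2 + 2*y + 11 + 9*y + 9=11*y + 22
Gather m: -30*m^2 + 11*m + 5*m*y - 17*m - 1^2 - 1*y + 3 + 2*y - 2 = -30*m^2 + m*(5*y - 6) + y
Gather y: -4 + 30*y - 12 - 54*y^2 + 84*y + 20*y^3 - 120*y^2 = 20*y^3 - 174*y^2 + 114*y - 16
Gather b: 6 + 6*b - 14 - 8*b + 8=-2*b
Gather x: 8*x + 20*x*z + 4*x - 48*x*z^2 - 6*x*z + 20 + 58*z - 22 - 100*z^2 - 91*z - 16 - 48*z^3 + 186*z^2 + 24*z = x*(-48*z^2 + 14*z + 12) - 48*z^3 + 86*z^2 - 9*z - 18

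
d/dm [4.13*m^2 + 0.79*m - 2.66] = 8.26*m + 0.79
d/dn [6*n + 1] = 6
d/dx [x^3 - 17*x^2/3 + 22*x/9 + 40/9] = 3*x^2 - 34*x/3 + 22/9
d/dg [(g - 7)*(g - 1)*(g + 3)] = 3*g^2 - 10*g - 17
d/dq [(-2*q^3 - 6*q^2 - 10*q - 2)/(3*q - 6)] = 2*(-2*q^3 + 3*q^2 + 12*q + 11)/(3*(q^2 - 4*q + 4))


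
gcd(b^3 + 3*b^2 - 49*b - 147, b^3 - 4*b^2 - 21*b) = b^2 - 4*b - 21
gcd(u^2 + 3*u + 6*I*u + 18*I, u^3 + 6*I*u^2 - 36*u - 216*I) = u + 6*I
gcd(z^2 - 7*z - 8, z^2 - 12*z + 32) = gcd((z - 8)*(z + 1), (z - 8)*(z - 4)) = z - 8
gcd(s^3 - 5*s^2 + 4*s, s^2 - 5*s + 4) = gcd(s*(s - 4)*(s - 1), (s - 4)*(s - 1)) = s^2 - 5*s + 4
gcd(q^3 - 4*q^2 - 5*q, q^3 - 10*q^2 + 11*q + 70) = q - 5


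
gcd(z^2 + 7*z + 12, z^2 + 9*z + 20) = z + 4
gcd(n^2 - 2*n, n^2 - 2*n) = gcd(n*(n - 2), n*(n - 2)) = n^2 - 2*n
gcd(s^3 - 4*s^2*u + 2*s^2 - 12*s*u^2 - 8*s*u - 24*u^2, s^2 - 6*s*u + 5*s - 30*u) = s - 6*u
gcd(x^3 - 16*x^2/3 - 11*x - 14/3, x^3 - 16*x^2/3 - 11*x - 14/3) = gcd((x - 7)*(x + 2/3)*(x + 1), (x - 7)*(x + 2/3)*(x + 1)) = x^3 - 16*x^2/3 - 11*x - 14/3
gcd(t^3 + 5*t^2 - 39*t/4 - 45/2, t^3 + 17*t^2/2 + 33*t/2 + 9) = t^2 + 15*t/2 + 9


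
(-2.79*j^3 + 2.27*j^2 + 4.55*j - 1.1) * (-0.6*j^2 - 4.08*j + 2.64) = 1.674*j^5 + 10.0212*j^4 - 19.3572*j^3 - 11.9112*j^2 + 16.5*j - 2.904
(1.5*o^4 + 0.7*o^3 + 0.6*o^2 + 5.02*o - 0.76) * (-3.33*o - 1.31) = -4.995*o^5 - 4.296*o^4 - 2.915*o^3 - 17.5026*o^2 - 4.0454*o + 0.9956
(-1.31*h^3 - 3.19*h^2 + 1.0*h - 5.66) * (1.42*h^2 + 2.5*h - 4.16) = -1.8602*h^5 - 7.8048*h^4 - 1.1054*h^3 + 7.7332*h^2 - 18.31*h + 23.5456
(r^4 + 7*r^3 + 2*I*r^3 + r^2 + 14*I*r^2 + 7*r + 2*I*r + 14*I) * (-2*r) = -2*r^5 - 14*r^4 - 4*I*r^4 - 2*r^3 - 28*I*r^3 - 14*r^2 - 4*I*r^2 - 28*I*r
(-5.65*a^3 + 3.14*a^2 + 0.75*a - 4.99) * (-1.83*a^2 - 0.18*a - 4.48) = 10.3395*a^5 - 4.7292*a^4 + 23.3743*a^3 - 5.0705*a^2 - 2.4618*a + 22.3552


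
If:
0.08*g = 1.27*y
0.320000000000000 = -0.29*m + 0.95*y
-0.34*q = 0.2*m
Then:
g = 15.875*y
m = 3.27586206896552*y - 1.10344827586207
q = 0.649087221095335 - 1.92697768762677*y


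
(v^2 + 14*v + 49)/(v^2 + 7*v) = (v + 7)/v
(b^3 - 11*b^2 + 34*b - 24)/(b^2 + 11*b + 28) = (b^3 - 11*b^2 + 34*b - 24)/(b^2 + 11*b + 28)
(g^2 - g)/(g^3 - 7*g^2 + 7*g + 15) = g*(g - 1)/(g^3 - 7*g^2 + 7*g + 15)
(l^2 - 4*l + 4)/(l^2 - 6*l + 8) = (l - 2)/(l - 4)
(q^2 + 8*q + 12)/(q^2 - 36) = (q + 2)/(q - 6)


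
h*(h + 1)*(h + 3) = h^3 + 4*h^2 + 3*h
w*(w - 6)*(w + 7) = w^3 + w^2 - 42*w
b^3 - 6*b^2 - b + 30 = (b - 5)*(b - 3)*(b + 2)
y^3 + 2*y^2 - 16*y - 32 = (y - 4)*(y + 2)*(y + 4)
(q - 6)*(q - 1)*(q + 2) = q^3 - 5*q^2 - 8*q + 12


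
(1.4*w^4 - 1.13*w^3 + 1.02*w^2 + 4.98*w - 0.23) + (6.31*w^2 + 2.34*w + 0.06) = 1.4*w^4 - 1.13*w^3 + 7.33*w^2 + 7.32*w - 0.17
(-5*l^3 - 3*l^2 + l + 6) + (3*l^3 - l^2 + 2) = -2*l^3 - 4*l^2 + l + 8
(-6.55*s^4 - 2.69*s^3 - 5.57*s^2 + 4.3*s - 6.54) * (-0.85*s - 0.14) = 5.5675*s^5 + 3.2035*s^4 + 5.1111*s^3 - 2.8752*s^2 + 4.957*s + 0.9156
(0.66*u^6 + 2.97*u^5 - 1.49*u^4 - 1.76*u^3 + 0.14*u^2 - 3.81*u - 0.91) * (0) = 0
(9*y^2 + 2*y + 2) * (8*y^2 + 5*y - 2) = 72*y^4 + 61*y^3 + 8*y^2 + 6*y - 4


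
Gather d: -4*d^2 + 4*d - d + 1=-4*d^2 + 3*d + 1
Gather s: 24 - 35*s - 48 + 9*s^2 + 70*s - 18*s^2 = -9*s^2 + 35*s - 24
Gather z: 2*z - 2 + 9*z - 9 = 11*z - 11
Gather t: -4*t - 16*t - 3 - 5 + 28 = 20 - 20*t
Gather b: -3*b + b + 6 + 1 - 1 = 6 - 2*b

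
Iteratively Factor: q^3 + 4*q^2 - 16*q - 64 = (q + 4)*(q^2 - 16) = (q - 4)*(q + 4)*(q + 4)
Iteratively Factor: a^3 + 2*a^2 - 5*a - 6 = (a + 3)*(a^2 - a - 2) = (a - 2)*(a + 3)*(a + 1)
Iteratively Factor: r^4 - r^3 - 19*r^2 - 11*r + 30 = (r + 2)*(r^3 - 3*r^2 - 13*r + 15) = (r + 2)*(r + 3)*(r^2 - 6*r + 5) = (r - 1)*(r + 2)*(r + 3)*(r - 5)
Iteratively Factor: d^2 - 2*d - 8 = (d - 4)*(d + 2)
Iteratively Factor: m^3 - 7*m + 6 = (m - 2)*(m^2 + 2*m - 3) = (m - 2)*(m + 3)*(m - 1)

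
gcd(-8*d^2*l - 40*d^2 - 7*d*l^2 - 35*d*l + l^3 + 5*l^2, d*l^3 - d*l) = 1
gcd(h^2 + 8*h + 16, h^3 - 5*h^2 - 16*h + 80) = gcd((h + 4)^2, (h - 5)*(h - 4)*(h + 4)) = h + 4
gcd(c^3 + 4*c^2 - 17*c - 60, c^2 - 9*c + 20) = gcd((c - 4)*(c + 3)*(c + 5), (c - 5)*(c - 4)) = c - 4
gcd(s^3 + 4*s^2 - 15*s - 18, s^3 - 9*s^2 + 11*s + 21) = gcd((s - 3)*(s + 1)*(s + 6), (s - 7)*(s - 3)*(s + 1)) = s^2 - 2*s - 3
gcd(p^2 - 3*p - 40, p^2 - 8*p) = p - 8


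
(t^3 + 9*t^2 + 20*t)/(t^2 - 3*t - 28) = t*(t + 5)/(t - 7)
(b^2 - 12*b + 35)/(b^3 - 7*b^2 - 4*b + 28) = (b - 5)/(b^2 - 4)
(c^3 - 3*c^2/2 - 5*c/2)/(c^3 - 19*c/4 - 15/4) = 2*c/(2*c + 3)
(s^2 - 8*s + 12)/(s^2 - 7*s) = (s^2 - 8*s + 12)/(s*(s - 7))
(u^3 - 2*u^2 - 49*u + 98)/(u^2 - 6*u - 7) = (u^2 + 5*u - 14)/(u + 1)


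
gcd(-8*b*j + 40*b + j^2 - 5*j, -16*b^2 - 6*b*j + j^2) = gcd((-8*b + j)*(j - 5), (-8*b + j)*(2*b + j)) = 8*b - j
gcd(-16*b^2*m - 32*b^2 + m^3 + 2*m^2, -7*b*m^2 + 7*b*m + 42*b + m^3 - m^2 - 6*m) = m + 2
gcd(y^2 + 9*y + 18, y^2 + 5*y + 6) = y + 3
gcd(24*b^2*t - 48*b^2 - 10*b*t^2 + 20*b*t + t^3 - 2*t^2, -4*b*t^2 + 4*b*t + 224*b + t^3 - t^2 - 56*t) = -4*b + t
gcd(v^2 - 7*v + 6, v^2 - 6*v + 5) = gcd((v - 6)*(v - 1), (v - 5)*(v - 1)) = v - 1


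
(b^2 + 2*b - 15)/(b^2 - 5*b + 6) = (b + 5)/(b - 2)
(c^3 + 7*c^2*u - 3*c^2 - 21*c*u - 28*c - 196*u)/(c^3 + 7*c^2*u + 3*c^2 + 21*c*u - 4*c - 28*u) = (c - 7)/(c - 1)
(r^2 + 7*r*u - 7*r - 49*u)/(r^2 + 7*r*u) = (r - 7)/r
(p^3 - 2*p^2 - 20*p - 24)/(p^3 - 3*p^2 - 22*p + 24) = (p^2 + 4*p + 4)/(p^2 + 3*p - 4)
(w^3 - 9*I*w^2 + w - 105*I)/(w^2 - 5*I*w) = w - 4*I + 21/w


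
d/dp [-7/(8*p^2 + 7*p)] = 7*(16*p + 7)/(p^2*(8*p + 7)^2)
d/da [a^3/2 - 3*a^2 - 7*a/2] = 3*a^2/2 - 6*a - 7/2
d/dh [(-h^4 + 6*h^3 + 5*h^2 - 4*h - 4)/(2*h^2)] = -h + 3 + 2/h^2 + 4/h^3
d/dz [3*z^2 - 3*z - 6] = 6*z - 3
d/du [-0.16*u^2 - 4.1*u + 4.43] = -0.32*u - 4.1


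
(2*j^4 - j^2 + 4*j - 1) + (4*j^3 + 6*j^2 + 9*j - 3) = 2*j^4 + 4*j^3 + 5*j^2 + 13*j - 4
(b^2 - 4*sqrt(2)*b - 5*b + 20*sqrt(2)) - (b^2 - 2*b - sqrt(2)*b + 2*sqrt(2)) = -3*sqrt(2)*b - 3*b + 18*sqrt(2)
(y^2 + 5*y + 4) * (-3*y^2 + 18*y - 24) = -3*y^4 + 3*y^3 + 54*y^2 - 48*y - 96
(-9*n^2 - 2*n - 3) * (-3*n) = 27*n^3 + 6*n^2 + 9*n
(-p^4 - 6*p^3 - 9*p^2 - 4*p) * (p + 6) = -p^5 - 12*p^4 - 45*p^3 - 58*p^2 - 24*p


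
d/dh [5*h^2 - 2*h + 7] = 10*h - 2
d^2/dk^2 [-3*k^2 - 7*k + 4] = -6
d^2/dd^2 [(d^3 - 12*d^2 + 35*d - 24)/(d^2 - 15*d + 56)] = 48/(d^3 - 21*d^2 + 147*d - 343)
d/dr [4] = 0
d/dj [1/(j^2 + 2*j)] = 2*(-j - 1)/(j^2*(j + 2)^2)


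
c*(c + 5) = c^2 + 5*c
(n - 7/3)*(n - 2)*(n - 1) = n^3 - 16*n^2/3 + 9*n - 14/3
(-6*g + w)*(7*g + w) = -42*g^2 + g*w + w^2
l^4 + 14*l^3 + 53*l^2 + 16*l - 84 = (l - 1)*(l + 2)*(l + 6)*(l + 7)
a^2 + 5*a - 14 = (a - 2)*(a + 7)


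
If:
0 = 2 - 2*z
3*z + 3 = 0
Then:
No Solution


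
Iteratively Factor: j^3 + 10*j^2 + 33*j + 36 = (j + 3)*(j^2 + 7*j + 12) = (j + 3)^2*(j + 4)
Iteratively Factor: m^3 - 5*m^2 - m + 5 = (m - 5)*(m^2 - 1) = (m - 5)*(m - 1)*(m + 1)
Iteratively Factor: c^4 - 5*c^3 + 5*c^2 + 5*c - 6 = (c + 1)*(c^3 - 6*c^2 + 11*c - 6) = (c - 3)*(c + 1)*(c^2 - 3*c + 2) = (c - 3)*(c - 2)*(c + 1)*(c - 1)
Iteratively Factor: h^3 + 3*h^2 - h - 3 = (h + 1)*(h^2 + 2*h - 3) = (h - 1)*(h + 1)*(h + 3)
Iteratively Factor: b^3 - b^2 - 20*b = (b - 5)*(b^2 + 4*b) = (b - 5)*(b + 4)*(b)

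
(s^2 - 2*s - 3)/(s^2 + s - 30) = (s^2 - 2*s - 3)/(s^2 + s - 30)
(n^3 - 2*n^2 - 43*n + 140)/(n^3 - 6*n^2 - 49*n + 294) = (n^2 - 9*n + 20)/(n^2 - 13*n + 42)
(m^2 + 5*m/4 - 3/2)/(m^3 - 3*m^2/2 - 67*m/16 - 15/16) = 4*(-4*m^2 - 5*m + 6)/(-16*m^3 + 24*m^2 + 67*m + 15)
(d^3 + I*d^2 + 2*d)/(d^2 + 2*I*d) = d - I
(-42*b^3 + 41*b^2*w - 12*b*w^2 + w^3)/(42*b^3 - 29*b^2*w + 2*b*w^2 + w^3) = (-7*b + w)/(7*b + w)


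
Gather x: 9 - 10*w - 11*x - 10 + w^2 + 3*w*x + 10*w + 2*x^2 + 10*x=w^2 + 2*x^2 + x*(3*w - 1) - 1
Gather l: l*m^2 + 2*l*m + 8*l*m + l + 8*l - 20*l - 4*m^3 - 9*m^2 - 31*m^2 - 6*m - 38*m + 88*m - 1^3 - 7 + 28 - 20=l*(m^2 + 10*m - 11) - 4*m^3 - 40*m^2 + 44*m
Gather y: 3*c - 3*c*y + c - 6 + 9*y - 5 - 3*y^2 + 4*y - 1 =4*c - 3*y^2 + y*(13 - 3*c) - 12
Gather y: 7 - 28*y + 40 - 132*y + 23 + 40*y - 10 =60 - 120*y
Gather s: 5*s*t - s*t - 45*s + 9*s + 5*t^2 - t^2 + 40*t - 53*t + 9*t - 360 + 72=s*(4*t - 36) + 4*t^2 - 4*t - 288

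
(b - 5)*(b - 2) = b^2 - 7*b + 10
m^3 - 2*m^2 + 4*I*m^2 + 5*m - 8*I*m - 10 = (m - 2)*(m - I)*(m + 5*I)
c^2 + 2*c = c*(c + 2)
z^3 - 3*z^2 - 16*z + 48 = (z - 4)*(z - 3)*(z + 4)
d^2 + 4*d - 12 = (d - 2)*(d + 6)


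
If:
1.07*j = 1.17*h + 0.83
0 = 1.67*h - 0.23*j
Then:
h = 0.13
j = 0.91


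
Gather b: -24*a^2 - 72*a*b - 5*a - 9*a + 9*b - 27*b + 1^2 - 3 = -24*a^2 - 14*a + b*(-72*a - 18) - 2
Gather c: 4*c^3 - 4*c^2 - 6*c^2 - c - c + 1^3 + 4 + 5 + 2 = 4*c^3 - 10*c^2 - 2*c + 12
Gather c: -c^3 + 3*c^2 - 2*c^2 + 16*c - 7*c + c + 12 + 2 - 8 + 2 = -c^3 + c^2 + 10*c + 8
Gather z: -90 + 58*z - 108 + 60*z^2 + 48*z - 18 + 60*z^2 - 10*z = 120*z^2 + 96*z - 216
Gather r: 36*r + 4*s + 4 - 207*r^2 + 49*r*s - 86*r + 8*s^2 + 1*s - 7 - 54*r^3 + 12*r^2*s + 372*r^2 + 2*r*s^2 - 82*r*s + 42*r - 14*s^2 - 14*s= -54*r^3 + r^2*(12*s + 165) + r*(2*s^2 - 33*s - 8) - 6*s^2 - 9*s - 3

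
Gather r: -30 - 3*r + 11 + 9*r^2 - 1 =9*r^2 - 3*r - 20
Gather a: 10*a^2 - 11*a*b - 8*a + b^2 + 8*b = 10*a^2 + a*(-11*b - 8) + b^2 + 8*b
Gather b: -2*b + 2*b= 0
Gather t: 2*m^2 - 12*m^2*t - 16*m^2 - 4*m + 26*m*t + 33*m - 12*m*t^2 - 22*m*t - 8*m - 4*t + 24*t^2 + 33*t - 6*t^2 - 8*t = -14*m^2 + 21*m + t^2*(18 - 12*m) + t*(-12*m^2 + 4*m + 21)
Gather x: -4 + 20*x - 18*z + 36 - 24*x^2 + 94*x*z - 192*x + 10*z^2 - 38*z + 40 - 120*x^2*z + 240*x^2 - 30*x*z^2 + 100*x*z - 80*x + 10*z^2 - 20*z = x^2*(216 - 120*z) + x*(-30*z^2 + 194*z - 252) + 20*z^2 - 76*z + 72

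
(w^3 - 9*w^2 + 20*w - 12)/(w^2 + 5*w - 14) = (w^2 - 7*w + 6)/(w + 7)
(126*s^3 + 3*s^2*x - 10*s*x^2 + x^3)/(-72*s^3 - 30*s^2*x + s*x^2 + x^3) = (-7*s + x)/(4*s + x)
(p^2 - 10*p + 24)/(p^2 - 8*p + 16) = (p - 6)/(p - 4)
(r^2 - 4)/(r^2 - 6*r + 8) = (r + 2)/(r - 4)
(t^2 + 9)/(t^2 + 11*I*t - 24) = (t - 3*I)/(t + 8*I)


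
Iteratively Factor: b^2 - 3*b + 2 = (b - 2)*(b - 1)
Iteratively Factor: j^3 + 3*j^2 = (j + 3)*(j^2) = j*(j + 3)*(j)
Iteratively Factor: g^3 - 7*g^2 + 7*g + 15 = (g + 1)*(g^2 - 8*g + 15) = (g - 5)*(g + 1)*(g - 3)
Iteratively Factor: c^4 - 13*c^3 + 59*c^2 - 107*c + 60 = (c - 3)*(c^3 - 10*c^2 + 29*c - 20) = (c - 5)*(c - 3)*(c^2 - 5*c + 4) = (c - 5)*(c - 3)*(c - 1)*(c - 4)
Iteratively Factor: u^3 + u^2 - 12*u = (u + 4)*(u^2 - 3*u) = (u - 3)*(u + 4)*(u)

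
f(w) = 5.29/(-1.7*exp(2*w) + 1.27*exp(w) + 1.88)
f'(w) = 5.29*(3.4*exp(2*w) - 1.27*exp(w))/(-1.7*exp(2*w) + 1.27*exp(w) + 1.88)^2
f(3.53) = -0.00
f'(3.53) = 0.01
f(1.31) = -0.32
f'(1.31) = 0.79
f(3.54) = -0.00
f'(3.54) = 0.01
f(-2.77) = 2.71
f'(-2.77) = -0.09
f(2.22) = -0.04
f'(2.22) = 0.09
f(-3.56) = 2.76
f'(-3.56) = -0.05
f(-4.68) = 2.80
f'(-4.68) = -0.02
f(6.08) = -0.00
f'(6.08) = 0.00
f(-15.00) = 2.81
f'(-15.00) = 0.00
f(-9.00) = 2.81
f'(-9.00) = 0.00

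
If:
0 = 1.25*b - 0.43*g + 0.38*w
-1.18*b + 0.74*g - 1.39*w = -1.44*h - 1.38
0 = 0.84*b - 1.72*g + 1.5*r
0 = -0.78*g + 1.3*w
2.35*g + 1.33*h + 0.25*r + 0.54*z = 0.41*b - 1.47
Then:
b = -0.031046764521121*z - 0.0112352874694489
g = -0.192121067581195*z - 0.0695252937465897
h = -0.0379823350608022*z - 0.972078483907034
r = -0.202912636027942*z - 0.0734305758465315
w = -0.115272640548717*z - 0.0417151762479538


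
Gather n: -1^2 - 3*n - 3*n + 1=-6*n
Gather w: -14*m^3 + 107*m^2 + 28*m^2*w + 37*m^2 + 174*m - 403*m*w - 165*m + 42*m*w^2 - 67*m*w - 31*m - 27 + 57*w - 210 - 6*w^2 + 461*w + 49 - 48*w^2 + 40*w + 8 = -14*m^3 + 144*m^2 - 22*m + w^2*(42*m - 54) + w*(28*m^2 - 470*m + 558) - 180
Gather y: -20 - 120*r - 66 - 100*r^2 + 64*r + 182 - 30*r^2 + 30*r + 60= -130*r^2 - 26*r + 156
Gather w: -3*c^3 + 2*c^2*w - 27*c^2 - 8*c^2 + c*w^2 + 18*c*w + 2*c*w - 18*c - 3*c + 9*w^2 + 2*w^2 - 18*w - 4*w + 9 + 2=-3*c^3 - 35*c^2 - 21*c + w^2*(c + 11) + w*(2*c^2 + 20*c - 22) + 11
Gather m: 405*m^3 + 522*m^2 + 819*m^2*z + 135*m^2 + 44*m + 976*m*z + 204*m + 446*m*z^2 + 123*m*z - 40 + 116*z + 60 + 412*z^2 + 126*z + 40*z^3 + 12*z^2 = 405*m^3 + m^2*(819*z + 657) + m*(446*z^2 + 1099*z + 248) + 40*z^3 + 424*z^2 + 242*z + 20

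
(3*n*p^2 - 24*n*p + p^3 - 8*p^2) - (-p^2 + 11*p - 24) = 3*n*p^2 - 24*n*p + p^3 - 7*p^2 - 11*p + 24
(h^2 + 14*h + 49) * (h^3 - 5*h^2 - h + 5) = h^5 + 9*h^4 - 22*h^3 - 254*h^2 + 21*h + 245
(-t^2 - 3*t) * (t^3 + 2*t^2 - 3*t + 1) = -t^5 - 5*t^4 - 3*t^3 + 8*t^2 - 3*t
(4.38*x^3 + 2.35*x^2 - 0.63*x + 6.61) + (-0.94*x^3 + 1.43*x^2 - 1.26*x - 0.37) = 3.44*x^3 + 3.78*x^2 - 1.89*x + 6.24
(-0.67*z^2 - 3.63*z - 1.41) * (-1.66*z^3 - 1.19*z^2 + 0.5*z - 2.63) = 1.1122*z^5 + 6.8231*z^4 + 6.3253*z^3 + 1.625*z^2 + 8.8419*z + 3.7083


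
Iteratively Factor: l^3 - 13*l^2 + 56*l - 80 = (l - 5)*(l^2 - 8*l + 16) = (l - 5)*(l - 4)*(l - 4)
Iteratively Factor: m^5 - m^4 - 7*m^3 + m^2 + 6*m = (m + 2)*(m^4 - 3*m^3 - m^2 + 3*m) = (m + 1)*(m + 2)*(m^3 - 4*m^2 + 3*m) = (m - 3)*(m + 1)*(m + 2)*(m^2 - m) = (m - 3)*(m - 1)*(m + 1)*(m + 2)*(m)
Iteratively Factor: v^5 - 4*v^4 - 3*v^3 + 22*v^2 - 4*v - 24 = (v - 2)*(v^4 - 2*v^3 - 7*v^2 + 8*v + 12) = (v - 2)*(v + 2)*(v^3 - 4*v^2 + v + 6) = (v - 2)*(v + 1)*(v + 2)*(v^2 - 5*v + 6) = (v - 2)^2*(v + 1)*(v + 2)*(v - 3)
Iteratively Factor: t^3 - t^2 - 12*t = (t - 4)*(t^2 + 3*t) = t*(t - 4)*(t + 3)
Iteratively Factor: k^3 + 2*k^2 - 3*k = (k - 1)*(k^2 + 3*k) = (k - 1)*(k + 3)*(k)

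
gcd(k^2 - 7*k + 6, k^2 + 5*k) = 1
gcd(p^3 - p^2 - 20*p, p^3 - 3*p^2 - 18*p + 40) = p^2 - p - 20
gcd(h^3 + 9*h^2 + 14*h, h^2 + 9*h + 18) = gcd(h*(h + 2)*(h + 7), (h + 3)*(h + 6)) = 1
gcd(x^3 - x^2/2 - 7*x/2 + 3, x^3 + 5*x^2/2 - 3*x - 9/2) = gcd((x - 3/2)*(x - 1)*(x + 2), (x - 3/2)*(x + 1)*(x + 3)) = x - 3/2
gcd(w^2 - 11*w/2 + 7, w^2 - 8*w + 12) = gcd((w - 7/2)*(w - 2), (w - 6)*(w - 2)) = w - 2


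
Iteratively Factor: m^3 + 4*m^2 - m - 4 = (m + 1)*(m^2 + 3*m - 4) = (m - 1)*(m + 1)*(m + 4)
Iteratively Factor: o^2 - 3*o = (o - 3)*(o)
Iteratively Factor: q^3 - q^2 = (q)*(q^2 - q) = q*(q - 1)*(q)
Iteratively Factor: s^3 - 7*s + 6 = (s - 2)*(s^2 + 2*s - 3) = (s - 2)*(s + 3)*(s - 1)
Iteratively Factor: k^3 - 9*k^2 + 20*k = (k - 5)*(k^2 - 4*k) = (k - 5)*(k - 4)*(k)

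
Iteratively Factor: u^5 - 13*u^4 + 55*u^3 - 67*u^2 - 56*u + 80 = (u + 1)*(u^4 - 14*u^3 + 69*u^2 - 136*u + 80) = (u - 4)*(u + 1)*(u^3 - 10*u^2 + 29*u - 20) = (u - 4)^2*(u + 1)*(u^2 - 6*u + 5) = (u - 4)^2*(u - 1)*(u + 1)*(u - 5)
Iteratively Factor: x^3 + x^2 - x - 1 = (x + 1)*(x^2 - 1) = (x + 1)^2*(x - 1)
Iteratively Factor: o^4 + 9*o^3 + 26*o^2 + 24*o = (o)*(o^3 + 9*o^2 + 26*o + 24) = o*(o + 4)*(o^2 + 5*o + 6) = o*(o + 3)*(o + 4)*(o + 2)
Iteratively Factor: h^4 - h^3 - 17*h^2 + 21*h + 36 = (h + 4)*(h^3 - 5*h^2 + 3*h + 9) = (h - 3)*(h + 4)*(h^2 - 2*h - 3) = (h - 3)*(h + 1)*(h + 4)*(h - 3)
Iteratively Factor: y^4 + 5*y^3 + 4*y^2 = (y + 4)*(y^3 + y^2) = y*(y + 4)*(y^2 + y) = y*(y + 1)*(y + 4)*(y)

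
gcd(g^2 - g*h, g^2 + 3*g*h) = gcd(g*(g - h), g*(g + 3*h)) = g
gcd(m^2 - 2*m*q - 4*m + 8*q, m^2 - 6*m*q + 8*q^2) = -m + 2*q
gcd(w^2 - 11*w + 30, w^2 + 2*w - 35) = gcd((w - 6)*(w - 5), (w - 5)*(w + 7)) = w - 5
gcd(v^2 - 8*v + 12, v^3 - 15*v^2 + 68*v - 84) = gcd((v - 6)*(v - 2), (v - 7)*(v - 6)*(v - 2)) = v^2 - 8*v + 12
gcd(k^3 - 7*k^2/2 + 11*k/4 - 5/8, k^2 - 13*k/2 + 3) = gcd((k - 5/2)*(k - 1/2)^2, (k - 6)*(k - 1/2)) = k - 1/2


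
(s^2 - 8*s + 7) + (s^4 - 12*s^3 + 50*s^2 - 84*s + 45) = s^4 - 12*s^3 + 51*s^2 - 92*s + 52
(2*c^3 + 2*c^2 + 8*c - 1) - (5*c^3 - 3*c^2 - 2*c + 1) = -3*c^3 + 5*c^2 + 10*c - 2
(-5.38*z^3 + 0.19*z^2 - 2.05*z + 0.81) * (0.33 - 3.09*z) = 16.6242*z^4 - 2.3625*z^3 + 6.3972*z^2 - 3.1794*z + 0.2673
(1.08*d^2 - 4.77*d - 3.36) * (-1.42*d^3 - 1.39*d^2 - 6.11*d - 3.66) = -1.5336*d^5 + 5.2722*d^4 + 4.8027*d^3 + 29.8623*d^2 + 37.9878*d + 12.2976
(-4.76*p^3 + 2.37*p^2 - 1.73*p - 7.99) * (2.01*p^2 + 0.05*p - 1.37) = -9.5676*p^5 + 4.5257*p^4 + 3.1624*p^3 - 19.3933*p^2 + 1.9706*p + 10.9463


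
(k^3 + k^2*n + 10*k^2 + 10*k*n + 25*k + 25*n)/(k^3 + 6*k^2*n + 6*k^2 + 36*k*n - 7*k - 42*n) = (k^3 + k^2*n + 10*k^2 + 10*k*n + 25*k + 25*n)/(k^3 + 6*k^2*n + 6*k^2 + 36*k*n - 7*k - 42*n)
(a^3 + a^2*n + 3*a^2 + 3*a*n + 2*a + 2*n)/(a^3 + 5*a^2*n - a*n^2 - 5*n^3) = (a^2 + 3*a + 2)/(a^2 + 4*a*n - 5*n^2)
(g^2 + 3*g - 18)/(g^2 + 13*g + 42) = (g - 3)/(g + 7)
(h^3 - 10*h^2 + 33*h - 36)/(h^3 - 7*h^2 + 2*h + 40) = (h^2 - 6*h + 9)/(h^2 - 3*h - 10)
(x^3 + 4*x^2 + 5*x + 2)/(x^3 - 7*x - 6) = (x + 1)/(x - 3)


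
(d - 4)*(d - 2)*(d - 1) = d^3 - 7*d^2 + 14*d - 8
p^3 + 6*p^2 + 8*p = p*(p + 2)*(p + 4)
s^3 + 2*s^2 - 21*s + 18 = (s - 3)*(s - 1)*(s + 6)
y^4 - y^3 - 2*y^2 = y^2*(y - 2)*(y + 1)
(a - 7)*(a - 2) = a^2 - 9*a + 14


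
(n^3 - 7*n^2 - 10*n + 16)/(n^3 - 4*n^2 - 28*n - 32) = (n - 1)/(n + 2)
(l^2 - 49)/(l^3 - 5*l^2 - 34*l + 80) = (l^2 - 49)/(l^3 - 5*l^2 - 34*l + 80)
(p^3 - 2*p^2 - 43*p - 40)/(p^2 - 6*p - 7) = (p^2 - 3*p - 40)/(p - 7)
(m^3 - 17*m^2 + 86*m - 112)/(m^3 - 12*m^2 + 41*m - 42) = (m - 8)/(m - 3)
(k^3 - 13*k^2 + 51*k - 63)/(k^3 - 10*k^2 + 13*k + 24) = (k^2 - 10*k + 21)/(k^2 - 7*k - 8)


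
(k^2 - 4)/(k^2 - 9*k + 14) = (k + 2)/(k - 7)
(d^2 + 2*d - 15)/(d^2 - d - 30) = (d - 3)/(d - 6)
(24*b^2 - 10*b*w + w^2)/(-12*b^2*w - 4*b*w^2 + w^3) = (-4*b + w)/(w*(2*b + w))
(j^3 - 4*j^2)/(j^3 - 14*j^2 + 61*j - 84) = j^2/(j^2 - 10*j + 21)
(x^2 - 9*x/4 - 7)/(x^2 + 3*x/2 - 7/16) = 4*(x - 4)/(4*x - 1)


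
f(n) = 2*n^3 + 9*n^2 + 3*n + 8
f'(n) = 6*n^2 + 18*n + 3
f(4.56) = 398.46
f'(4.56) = 209.84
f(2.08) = 71.18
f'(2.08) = 66.40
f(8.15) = 1712.94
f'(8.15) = 548.24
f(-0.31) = 7.88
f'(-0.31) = -2.00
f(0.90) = 19.45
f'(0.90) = 24.06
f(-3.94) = 13.57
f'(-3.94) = 25.22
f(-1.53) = 17.31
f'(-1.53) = -10.49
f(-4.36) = 0.24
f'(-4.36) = 38.58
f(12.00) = 4796.00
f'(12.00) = 1083.00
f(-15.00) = -4762.00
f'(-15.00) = 1083.00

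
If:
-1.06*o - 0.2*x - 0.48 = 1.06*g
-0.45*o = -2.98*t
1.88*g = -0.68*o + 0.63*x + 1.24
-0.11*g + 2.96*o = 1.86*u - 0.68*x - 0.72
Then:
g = 0.631918238993711*x + 1.28993710691824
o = -0.82059748427673*x - 1.74276729559748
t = -0.123915727491452*x - 0.263169558060023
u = -0.977677182660445*x - 2.46262595523095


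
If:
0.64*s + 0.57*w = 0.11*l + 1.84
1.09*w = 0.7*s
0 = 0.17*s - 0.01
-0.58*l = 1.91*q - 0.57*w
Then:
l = -16.19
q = 4.93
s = 0.06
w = 0.04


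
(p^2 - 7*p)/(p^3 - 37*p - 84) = p/(p^2 + 7*p + 12)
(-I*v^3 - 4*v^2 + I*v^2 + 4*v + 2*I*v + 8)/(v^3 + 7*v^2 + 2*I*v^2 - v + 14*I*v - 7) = (-I*v^3 + v^2*(-4 + I) + 2*v*(2 + I) + 8)/(v^3 + v^2*(7 + 2*I) + v*(-1 + 14*I) - 7)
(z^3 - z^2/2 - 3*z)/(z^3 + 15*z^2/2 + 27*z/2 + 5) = z*(2*z^2 - z - 6)/(2*z^3 + 15*z^2 + 27*z + 10)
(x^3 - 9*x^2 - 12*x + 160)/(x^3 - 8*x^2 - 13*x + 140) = (x - 8)/(x - 7)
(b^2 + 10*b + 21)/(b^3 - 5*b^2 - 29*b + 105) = (b^2 + 10*b + 21)/(b^3 - 5*b^2 - 29*b + 105)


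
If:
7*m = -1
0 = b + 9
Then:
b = -9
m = -1/7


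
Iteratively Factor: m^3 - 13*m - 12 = (m + 3)*(m^2 - 3*m - 4) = (m + 1)*(m + 3)*(m - 4)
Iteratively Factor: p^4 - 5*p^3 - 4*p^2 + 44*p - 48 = (p + 3)*(p^3 - 8*p^2 + 20*p - 16) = (p - 2)*(p + 3)*(p^2 - 6*p + 8) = (p - 2)^2*(p + 3)*(p - 4)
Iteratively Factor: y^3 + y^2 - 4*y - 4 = (y - 2)*(y^2 + 3*y + 2) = (y - 2)*(y + 1)*(y + 2)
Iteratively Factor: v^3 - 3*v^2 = (v)*(v^2 - 3*v) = v*(v - 3)*(v)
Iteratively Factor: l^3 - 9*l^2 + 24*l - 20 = (l - 2)*(l^2 - 7*l + 10) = (l - 5)*(l - 2)*(l - 2)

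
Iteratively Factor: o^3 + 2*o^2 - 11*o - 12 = (o + 4)*(o^2 - 2*o - 3) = (o + 1)*(o + 4)*(o - 3)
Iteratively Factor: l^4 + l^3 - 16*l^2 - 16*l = (l + 4)*(l^3 - 3*l^2 - 4*l) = (l - 4)*(l + 4)*(l^2 + l) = (l - 4)*(l + 1)*(l + 4)*(l)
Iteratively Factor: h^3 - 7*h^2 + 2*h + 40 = (h + 2)*(h^2 - 9*h + 20) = (h - 5)*(h + 2)*(h - 4)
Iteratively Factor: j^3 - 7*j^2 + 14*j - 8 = (j - 2)*(j^2 - 5*j + 4) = (j - 4)*(j - 2)*(j - 1)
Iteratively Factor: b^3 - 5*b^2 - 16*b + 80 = (b - 4)*(b^2 - b - 20) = (b - 5)*(b - 4)*(b + 4)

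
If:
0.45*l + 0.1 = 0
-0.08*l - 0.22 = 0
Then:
No Solution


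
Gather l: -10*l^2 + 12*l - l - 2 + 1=-10*l^2 + 11*l - 1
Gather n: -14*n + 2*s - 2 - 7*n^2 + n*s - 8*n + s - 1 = -7*n^2 + n*(s - 22) + 3*s - 3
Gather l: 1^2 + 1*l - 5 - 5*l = -4*l - 4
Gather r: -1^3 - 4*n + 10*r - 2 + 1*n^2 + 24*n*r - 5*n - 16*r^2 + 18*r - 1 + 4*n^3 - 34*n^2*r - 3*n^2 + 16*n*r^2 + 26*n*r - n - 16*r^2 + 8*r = 4*n^3 - 2*n^2 - 10*n + r^2*(16*n - 32) + r*(-34*n^2 + 50*n + 36) - 4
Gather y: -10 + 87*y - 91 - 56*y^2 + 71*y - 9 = -56*y^2 + 158*y - 110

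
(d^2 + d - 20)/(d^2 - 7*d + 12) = (d + 5)/(d - 3)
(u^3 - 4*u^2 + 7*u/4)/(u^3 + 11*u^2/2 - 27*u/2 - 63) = u*(2*u - 1)/(2*(u^2 + 9*u + 18))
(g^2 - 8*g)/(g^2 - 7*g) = (g - 8)/(g - 7)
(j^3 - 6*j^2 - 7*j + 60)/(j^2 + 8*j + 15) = (j^2 - 9*j + 20)/(j + 5)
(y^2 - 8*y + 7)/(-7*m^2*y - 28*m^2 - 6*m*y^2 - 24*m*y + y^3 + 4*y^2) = (-y^2 + 8*y - 7)/(7*m^2*y + 28*m^2 + 6*m*y^2 + 24*m*y - y^3 - 4*y^2)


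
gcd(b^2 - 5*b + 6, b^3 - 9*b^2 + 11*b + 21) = b - 3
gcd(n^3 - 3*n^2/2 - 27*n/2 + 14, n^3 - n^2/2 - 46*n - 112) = n + 7/2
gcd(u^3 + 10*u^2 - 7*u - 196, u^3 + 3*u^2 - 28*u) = u^2 + 3*u - 28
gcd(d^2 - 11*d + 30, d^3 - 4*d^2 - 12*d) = d - 6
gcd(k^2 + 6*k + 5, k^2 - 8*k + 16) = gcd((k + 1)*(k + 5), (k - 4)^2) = 1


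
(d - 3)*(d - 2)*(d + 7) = d^3 + 2*d^2 - 29*d + 42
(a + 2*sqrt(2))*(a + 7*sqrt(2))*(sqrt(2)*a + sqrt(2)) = sqrt(2)*a^3 + sqrt(2)*a^2 + 18*a^2 + 18*a + 28*sqrt(2)*a + 28*sqrt(2)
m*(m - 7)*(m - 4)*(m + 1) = m^4 - 10*m^3 + 17*m^2 + 28*m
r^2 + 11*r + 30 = (r + 5)*(r + 6)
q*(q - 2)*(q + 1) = q^3 - q^2 - 2*q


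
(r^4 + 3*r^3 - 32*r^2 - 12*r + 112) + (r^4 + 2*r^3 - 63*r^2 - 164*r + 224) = 2*r^4 + 5*r^3 - 95*r^2 - 176*r + 336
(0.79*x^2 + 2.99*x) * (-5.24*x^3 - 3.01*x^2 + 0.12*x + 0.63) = -4.1396*x^5 - 18.0455*x^4 - 8.9051*x^3 + 0.8565*x^2 + 1.8837*x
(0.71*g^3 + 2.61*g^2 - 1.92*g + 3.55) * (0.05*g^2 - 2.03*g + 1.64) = 0.0355*g^5 - 1.3108*g^4 - 4.2299*g^3 + 8.3555*g^2 - 10.3553*g + 5.822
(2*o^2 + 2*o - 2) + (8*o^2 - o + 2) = 10*o^2 + o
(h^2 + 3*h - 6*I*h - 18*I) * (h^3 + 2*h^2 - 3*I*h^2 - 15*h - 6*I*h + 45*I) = h^5 + 5*h^4 - 9*I*h^4 - 27*h^3 - 45*I*h^3 - 135*h^2 + 81*I*h^2 + 162*h + 405*I*h + 810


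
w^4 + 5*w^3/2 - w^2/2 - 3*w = w*(w - 1)*(w + 3/2)*(w + 2)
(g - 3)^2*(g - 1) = g^3 - 7*g^2 + 15*g - 9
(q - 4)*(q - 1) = q^2 - 5*q + 4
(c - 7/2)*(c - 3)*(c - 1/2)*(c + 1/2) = c^4 - 13*c^3/2 + 41*c^2/4 + 13*c/8 - 21/8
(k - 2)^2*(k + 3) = k^3 - k^2 - 8*k + 12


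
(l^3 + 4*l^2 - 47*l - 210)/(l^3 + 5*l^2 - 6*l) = (l^2 - 2*l - 35)/(l*(l - 1))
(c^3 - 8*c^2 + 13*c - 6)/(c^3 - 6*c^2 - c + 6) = (c - 1)/(c + 1)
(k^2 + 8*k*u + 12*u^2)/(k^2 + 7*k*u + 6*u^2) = (k + 2*u)/(k + u)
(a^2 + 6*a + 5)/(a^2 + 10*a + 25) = (a + 1)/(a + 5)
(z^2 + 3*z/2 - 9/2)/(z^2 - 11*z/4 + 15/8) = 4*(z + 3)/(4*z - 5)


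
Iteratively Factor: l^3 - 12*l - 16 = (l + 2)*(l^2 - 2*l - 8) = (l + 2)^2*(l - 4)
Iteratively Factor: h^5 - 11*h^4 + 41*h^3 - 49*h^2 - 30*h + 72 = (h - 4)*(h^4 - 7*h^3 + 13*h^2 + 3*h - 18) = (h - 4)*(h - 3)*(h^3 - 4*h^2 + h + 6) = (h - 4)*(h - 3)^2*(h^2 - h - 2) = (h - 4)*(h - 3)^2*(h + 1)*(h - 2)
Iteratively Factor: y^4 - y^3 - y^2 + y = (y)*(y^3 - y^2 - y + 1) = y*(y - 1)*(y^2 - 1) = y*(y - 1)*(y + 1)*(y - 1)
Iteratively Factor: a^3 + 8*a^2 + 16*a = (a + 4)*(a^2 + 4*a) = (a + 4)^2*(a)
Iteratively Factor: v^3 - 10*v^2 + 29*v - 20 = (v - 4)*(v^2 - 6*v + 5) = (v - 4)*(v - 1)*(v - 5)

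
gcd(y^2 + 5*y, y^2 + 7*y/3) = y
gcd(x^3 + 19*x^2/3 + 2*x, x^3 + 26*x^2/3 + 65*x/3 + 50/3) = 1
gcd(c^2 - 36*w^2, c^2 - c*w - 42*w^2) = c + 6*w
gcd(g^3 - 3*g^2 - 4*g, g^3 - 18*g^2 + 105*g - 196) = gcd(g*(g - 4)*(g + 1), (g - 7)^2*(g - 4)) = g - 4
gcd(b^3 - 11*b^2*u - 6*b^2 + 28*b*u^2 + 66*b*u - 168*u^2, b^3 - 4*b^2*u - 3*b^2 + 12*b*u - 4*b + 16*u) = -b + 4*u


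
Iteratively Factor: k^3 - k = (k - 1)*(k^2 + k) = k*(k - 1)*(k + 1)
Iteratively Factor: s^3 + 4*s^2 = (s + 4)*(s^2) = s*(s + 4)*(s)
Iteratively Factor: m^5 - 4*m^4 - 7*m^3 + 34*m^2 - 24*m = (m - 1)*(m^4 - 3*m^3 - 10*m^2 + 24*m) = (m - 1)*(m + 3)*(m^3 - 6*m^2 + 8*m) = m*(m - 1)*(m + 3)*(m^2 - 6*m + 8) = m*(m - 4)*(m - 1)*(m + 3)*(m - 2)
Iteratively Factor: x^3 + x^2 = (x)*(x^2 + x) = x^2*(x + 1)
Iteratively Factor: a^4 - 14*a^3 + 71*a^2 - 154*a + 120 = (a - 4)*(a^3 - 10*a^2 + 31*a - 30) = (a - 4)*(a - 3)*(a^2 - 7*a + 10) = (a - 4)*(a - 3)*(a - 2)*(a - 5)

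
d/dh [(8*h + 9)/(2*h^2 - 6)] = (4*h^2 - h*(8*h + 9) - 12)/(h^2 - 3)^2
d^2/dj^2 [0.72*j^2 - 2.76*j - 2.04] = 1.44000000000000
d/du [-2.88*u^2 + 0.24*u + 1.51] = 0.24 - 5.76*u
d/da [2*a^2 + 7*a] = 4*a + 7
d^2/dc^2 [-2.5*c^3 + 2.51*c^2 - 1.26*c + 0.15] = 5.02 - 15.0*c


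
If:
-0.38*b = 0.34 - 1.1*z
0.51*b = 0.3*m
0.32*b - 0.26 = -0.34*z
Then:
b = 0.35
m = 0.60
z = 0.43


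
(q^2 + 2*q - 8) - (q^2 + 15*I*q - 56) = 2*q - 15*I*q + 48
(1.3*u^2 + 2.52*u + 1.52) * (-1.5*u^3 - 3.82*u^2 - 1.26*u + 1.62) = -1.95*u^5 - 8.746*u^4 - 13.5444*u^3 - 6.8756*u^2 + 2.1672*u + 2.4624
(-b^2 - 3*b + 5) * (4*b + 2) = -4*b^3 - 14*b^2 + 14*b + 10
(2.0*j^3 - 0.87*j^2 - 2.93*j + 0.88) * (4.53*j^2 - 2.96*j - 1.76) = 9.06*j^5 - 9.8611*j^4 - 14.2177*j^3 + 14.1904*j^2 + 2.552*j - 1.5488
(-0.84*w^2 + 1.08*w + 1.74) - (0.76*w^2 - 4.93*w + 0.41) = -1.6*w^2 + 6.01*w + 1.33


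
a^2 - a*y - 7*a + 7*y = (a - 7)*(a - y)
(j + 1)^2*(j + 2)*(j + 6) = j^4 + 10*j^3 + 29*j^2 + 32*j + 12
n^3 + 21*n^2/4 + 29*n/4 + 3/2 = (n + 1/4)*(n + 2)*(n + 3)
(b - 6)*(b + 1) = b^2 - 5*b - 6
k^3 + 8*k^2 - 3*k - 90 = (k - 3)*(k + 5)*(k + 6)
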